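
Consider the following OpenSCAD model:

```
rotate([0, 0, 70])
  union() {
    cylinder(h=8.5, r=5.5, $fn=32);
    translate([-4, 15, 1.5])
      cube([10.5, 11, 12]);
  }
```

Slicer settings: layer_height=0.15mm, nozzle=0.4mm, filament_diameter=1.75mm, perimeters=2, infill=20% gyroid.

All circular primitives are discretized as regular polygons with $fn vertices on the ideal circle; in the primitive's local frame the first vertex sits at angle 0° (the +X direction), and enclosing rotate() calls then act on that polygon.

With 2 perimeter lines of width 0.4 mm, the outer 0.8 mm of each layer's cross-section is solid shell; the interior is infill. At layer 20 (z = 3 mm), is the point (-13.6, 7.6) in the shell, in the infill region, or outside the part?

At z = 3 mm: the r=5.5 cylinder contributes a regular 32-gon of circumradius 5.5; the 10.5×11 cube at (-4, 15) contributes its full rectangle; Merging all regions: the 2 present regions are separate (no shared area or edge), so areas and boundary lengths simply add and each stays a separate island — 2 connected regions; (whole slice rotated 70° about Z — lengths, areas and connectivity unchanged). Overall, the cross-section has 2 separate islands. Undo the 70° rotation: the query point maps to (2.490, 15.379) in the un-rotated model frame. The nearest boundary edge runs (6.50, 15.00)→(-4.00, 15.00); distance from the point to it = 0.38 mm. (Shell/infill is judged within the island containing the point — the largest one.) The point is inside the cross-section, 0.38 mm from the nearest boundary — within the 0.8 mm shell band (2 × 0.4).

shell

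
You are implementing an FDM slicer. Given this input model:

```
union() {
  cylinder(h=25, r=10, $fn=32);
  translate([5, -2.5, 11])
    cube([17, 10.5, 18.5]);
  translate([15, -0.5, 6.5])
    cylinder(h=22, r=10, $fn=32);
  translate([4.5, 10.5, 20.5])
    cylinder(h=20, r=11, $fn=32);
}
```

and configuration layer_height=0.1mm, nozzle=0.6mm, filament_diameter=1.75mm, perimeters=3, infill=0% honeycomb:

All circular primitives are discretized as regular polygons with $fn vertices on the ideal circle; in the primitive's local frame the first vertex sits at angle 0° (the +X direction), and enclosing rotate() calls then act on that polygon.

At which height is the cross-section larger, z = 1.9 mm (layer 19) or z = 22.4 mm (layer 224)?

layer 224 (z = 22.4 mm)

Layer 19 (z = 1.9): the r=10 cylinder gives a regular 32-gon of circumradius 10 (constant along its height) (area = (32/2)·10.000²·sin(360°/32) = 312.14 mm²); the cube at (5, -2.5) is absent (z outside [11, 29.5]); the cylinder at (15, -0.5) is absent (z outside [6.5, 28.5]); the cylinder at (4.5, 10.5) is absent (z outside [20.5, 40.5]); Combining (union): only the r=10 cylinder is present, so the union is just that shape — area = 312.14 mm². So its area = 312.14 mm². Layer 224 (z = 22.4): the r=10 cylinder contributes a regular 32-gon of circumradius 10 (area = (32/2)·10.000²·sin(360°/32) = 312.14 mm²); the cube at (5, -2.5) (footprint 17×10.5) is included at this height (area 178.50 mm²); the r=10 cylinder at (15, -0.5) gives a regular 32-gon of circumradius 10 (constant along its height) (area = (32/2)·10.000²·sin(360°/32) = 312.14 mm²); the r=11 cylinder at (4.5, 10.5) contributes a regular 32-gon of circumradius 11 (area = (32/2)·11.000²·sin(360°/32) = 377.69 mm²); Merging all regions: the regions partially overlap — summed areas 1180.48 mm² minus the doubly-counted overlap 374.72 mm² gives 805.76 mm² — area = 805.76 mm². So its area = 805.76 mm². Layer 224 is larger (805.76 vs 312.14 mm²).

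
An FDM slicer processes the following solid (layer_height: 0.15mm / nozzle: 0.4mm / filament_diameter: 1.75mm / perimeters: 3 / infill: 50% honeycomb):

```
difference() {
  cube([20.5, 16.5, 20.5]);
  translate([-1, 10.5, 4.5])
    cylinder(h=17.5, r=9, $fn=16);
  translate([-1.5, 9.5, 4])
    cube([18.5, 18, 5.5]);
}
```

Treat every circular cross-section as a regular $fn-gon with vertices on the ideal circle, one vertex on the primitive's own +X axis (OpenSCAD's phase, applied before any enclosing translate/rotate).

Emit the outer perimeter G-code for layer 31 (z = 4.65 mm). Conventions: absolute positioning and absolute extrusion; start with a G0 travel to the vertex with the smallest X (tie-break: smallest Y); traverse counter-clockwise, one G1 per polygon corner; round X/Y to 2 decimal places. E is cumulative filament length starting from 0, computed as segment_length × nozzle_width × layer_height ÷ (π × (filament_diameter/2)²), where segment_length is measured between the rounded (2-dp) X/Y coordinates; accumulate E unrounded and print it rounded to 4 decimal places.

At z = 4.65 mm: the cube is present — its section is the full 20.5×16.5 rectangle; the r=9 cylinder at (-1, 10.5) contributes a regular 16-gon of circumradius 9; the cube at (-1.5, 9.5) is present — its section is the full 18.5×18 rectangle; After the difference (first − rest): starting from the 20.5×16.5 cube, the r=9 cylinder at (-1, 10.5) partially overlaps it — only the 95.98 mm² overlap (of its 247.98 mm²) is removed, clipping the outline; the 18.5×18 cube at (-1.5, 9.5) partially overlaps it — only the 68.21 mm² overlap (of its 333.00 mm²) is removed, clipping the outline — 1 connected region. The outline is a single polygon with 10 vertices. Extrusion per mm of travel: 0.4 × 0.15 / (π × 0.875²) = 0.024945. Accumulating E over each segment gives final E = 1.7561.

G0 X0.00 Y0.00 Z4.65
G1 X20.50 Y0.00 E0.5114
G1 X20.50 Y16.50 E0.9230
G1 X17.00 Y16.50 E1.0103
G1 X17.00 Y9.50 E1.1849
G1 X7.80 Y9.50 E1.4144
G1 X7.31 Y7.06 E1.4765
G1 X5.36 Y4.14 E1.5641
G1 X2.44 Y2.19 E1.6516
G1 X0.00 Y1.70 E1.7137
G1 X0.00 Y0.00 E1.7561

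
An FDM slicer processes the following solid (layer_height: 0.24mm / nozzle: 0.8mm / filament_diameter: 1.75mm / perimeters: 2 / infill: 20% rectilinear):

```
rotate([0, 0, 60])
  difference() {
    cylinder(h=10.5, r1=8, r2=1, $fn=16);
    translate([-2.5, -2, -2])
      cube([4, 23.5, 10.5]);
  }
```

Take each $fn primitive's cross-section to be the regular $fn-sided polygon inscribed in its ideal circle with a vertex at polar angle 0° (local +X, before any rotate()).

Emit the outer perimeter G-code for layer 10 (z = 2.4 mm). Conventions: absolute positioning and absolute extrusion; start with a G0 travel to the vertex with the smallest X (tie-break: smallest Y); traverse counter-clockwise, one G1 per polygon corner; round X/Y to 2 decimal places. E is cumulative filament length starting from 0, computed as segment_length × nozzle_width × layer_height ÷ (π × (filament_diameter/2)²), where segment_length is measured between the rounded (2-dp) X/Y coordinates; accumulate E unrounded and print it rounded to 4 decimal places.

At z = 2.4 mm: the cone contributes a regular 16-gon of circumradius 6.400 (interpolated between r1=8 and r2=1 at t=0.229); the 4×23.5 cube at (-2.5, -2) contributes its full rectangle; Taking the first minus the rest: starting from the cone, the 4×23.5 cube at (-2.5, -2) partially overlaps it — only the 32.75 mm² overlap (of its 94.00 mm²) is removed, clipping the outline — 1 connected region; (rotated 60° about Z; rotation is an isometry so areas/perimeters/island counts are preserved). The outline is a single polygon with 18 vertices. Extrusion per mm of travel: 0.8 × 0.24 / (π × 0.875²) = 0.079824. Accumulating E over each segment gives final E = 4.4579.

G0 X-6.34 Y0.77 Z2.40
G1 X-6.18 Y-1.66 E0.1944
G1 X-5.08 Y-3.90 E0.3936
G1 X-3.20 Y-5.54 E0.5927
G1 X-0.84 Y-6.35 E0.7919
G1 X1.66 Y-6.18 E0.9919
G1 X3.90 Y-5.08 E1.1911
G1 X5.54 Y-3.20 E1.3903
G1 X6.35 Y-0.84 E1.5895
G1 X6.18 Y1.66 E1.7895
G1 X5.08 Y3.90 E1.9887
G1 X3.20 Y5.54 E2.1878
G1 X0.84 Y6.35 E2.3870
G1 X-1.66 Y6.18 E2.5870
G1 X-3.90 Y5.08 E2.7862
G1 X-4.53 Y4.35 E2.8632
G1 X2.48 Y0.30 E3.5094
G1 X0.48 Y-3.17 E3.8291
G1 X-6.34 Y0.77 E4.4579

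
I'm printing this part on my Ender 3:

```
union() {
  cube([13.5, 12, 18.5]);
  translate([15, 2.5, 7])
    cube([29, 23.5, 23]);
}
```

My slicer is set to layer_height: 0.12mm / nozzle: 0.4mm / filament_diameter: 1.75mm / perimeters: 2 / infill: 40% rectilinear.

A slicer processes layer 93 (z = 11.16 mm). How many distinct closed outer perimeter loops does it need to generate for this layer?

2

At z = 11.16 mm: the cube is present — its section is the full 13.5×12 rectangle; the cube at (15, 2.5) (footprint 29×23.5) is included at this height; Combining (union): the 2 present regions are separate (no shared area or edge), so areas and boundary lengths simply add and each stays a separate island — 2 connected regions. The result has 2 disconnected regions.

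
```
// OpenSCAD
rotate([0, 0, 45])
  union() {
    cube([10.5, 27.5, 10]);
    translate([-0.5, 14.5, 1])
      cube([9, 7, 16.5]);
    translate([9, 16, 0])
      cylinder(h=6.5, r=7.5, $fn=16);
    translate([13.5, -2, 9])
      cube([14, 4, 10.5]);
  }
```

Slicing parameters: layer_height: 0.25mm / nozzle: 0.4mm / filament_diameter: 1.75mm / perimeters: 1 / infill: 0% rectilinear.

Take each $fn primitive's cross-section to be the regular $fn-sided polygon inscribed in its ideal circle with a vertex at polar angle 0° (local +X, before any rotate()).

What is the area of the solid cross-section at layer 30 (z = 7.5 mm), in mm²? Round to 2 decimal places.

292.25 mm²

At z = 7.5 mm: the 10.5×27.5 cube contributes its full rectangle (area 288.75 mm²); the cube at (-0.5, 14.5) is present — its section is the full 9×7 rectangle (area 63.00 mm²); the cylinder at (9, 16) is absent (z outside [0, 6.5]); the cube at (13.5, -2) does not reach this height (z outside [9, 19.5]); Combining (union): the regions partially overlap — summed areas 351.75 mm² minus the doubly-counted overlap 59.50 mm² gives 292.25 mm² — area = 292.25 mm²; (rotated 45° about Z; rotation is an isometry so areas/perimeters/island counts are preserved). Overall, the cross-section is a single solid region. Net area = 292.25 mm².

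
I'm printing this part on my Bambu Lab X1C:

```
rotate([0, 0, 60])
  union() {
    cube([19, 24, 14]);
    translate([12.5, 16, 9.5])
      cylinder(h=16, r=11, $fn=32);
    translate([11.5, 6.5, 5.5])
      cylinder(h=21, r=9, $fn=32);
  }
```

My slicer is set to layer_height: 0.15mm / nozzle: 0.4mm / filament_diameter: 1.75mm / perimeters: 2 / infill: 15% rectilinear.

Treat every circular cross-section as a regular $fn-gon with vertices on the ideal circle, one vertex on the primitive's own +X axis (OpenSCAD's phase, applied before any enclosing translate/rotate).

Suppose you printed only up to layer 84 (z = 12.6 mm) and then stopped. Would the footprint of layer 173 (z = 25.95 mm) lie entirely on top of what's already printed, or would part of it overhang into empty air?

Compare the two slices. At z = 12.6: the cube is present — its section is the full 19×24 rectangle (area 456.00 mm²); the cylinder at (12.5, 16): section is a regular 32-gon, circumradius r=11 (area = (32/2)·11.000²·sin(360°/32) = 377.69 mm²); the r=9 cylinder at (11.5, 6.5) gives a regular 32-gon of circumradius 9 (constant along its height) (area = (32/2)·9.000²·sin(360°/32) = 252.84 mm²); Combining (union): the regions partially overlap — summed areas 1086.53 mm² minus the doubly-counted overlap 517.59 mm² gives 568.94 mm² — area = 568.94 mm²; (whole slice rotated 60° about Z — lengths, areas and connectivity unchanged). At z = 25.95: the cube does not reach this height (z outside [0, 14]); the cylinder at (12.5, 16) does not reach this height (z outside [9.5, 25.5]); the r=9 cylinder at (11.5, 6.5) gives a regular 32-gon of circumradius 9 (constant along its height) (area = (32/2)·9.000²·sin(360°/32) = 252.84 mm²); Combining (union): only the r=9 cylinder at (11.5, 6.5) is present, so the union is just that shape — area = 252.84 mm²; (whole slice rotated 60° about Z — lengths, areas and connectivity unchanged). Checking containment: the cross-section at z = 25.95 is a subset of the cross-section at z = 12.6.

entirely on top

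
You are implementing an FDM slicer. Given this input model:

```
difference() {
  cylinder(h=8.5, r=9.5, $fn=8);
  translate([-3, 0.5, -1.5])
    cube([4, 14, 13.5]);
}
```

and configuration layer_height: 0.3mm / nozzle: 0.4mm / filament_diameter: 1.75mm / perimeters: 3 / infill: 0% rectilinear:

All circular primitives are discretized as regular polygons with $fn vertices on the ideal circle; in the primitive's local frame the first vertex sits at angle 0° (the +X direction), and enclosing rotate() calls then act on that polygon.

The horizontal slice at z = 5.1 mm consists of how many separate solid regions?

1

At z = 5.1 mm: the r=9.5 cylinder contributes a regular 8-gon of circumradius 9.5; the 4×14 cube at (-3, 0.5) contributes its full rectangle; After the difference (first − rest): starting from the r=9.5 cylinder, the 4×14 cube at (-3, 0.5) partially overlaps it — only the 33.93 mm² overlap (of its 56.00 mm²) is removed, clipping the outline — 1 connected region. The result has 1 disconnected region.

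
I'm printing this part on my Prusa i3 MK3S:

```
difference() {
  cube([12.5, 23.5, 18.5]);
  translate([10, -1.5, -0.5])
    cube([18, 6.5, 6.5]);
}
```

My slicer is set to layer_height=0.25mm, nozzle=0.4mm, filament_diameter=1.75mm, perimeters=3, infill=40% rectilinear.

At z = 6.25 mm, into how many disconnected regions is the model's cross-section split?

1

At z = 6.25 mm: the cube is present — its section is the full 12.5×23.5 rectangle; the cube at (10, -1.5) is absent (z outside [-0.5, 6]); After the difference (first − rest): none of the subtracted shapes is present at this height, so the 12.5×23.5 cube is unchanged — 1 connected region. The result has 1 disconnected region.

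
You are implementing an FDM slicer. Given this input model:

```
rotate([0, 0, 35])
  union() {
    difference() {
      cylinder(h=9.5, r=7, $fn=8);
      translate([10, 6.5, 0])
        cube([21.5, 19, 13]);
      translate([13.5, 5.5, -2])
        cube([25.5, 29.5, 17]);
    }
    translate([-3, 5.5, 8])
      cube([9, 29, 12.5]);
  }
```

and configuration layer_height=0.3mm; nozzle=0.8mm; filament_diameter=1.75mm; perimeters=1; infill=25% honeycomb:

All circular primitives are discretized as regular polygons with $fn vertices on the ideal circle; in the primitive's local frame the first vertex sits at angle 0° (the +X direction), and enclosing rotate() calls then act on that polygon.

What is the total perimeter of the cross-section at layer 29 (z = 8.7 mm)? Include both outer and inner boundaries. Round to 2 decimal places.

At z = 8.7 mm: the r=7 cylinder gives a regular 8-gon of circumradius 7 (constant along its height) (perimeter = 2·8·7.000·sin(180°/8) = 42.86 mm); the cube at (10, 6.5) is present — its section is the full 21.5×19 rectangle (perimeter 81.00 mm); the 25.5×29.5 cube at (13.5, 5.5) contributes its full rectangle (perimeter 110.00 mm); After the difference (first − rest): starting from the r=7 cylinder, the 21.5×19 cube at (10, 6.5) misses the remaining region (no effect); the 25.5×29.5 cube at (13.5, 5.5) misses the remaining region (no effect) — boundary = 42.86 mm; the 9×29 cube at (-3, 5.5) contributes its full rectangle (perimeter 76.00 mm); Combining (union): the regions partially overlap (shared area 5.35 mm²), so the edge portions inside another operand are dropped and the merged outline is re-measured after clipping — boundary = 104.81 mm; (rotated 35° about Z; rotation is an isometry so areas/perimeters/island counts are preserved). Overall, the cross-section is a single solid region. Total boundary length (outer) = 104.81 mm.

104.81 mm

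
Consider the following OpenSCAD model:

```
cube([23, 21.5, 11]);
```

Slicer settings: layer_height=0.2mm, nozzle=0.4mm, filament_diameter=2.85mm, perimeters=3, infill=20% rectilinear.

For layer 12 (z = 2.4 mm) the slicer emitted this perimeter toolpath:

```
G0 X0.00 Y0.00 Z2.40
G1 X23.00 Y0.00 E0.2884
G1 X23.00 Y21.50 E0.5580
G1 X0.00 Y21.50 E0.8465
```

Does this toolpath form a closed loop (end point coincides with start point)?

Start point (G0): (0.00, 0.00). End point (last G1): the path does not return to the start — open.

no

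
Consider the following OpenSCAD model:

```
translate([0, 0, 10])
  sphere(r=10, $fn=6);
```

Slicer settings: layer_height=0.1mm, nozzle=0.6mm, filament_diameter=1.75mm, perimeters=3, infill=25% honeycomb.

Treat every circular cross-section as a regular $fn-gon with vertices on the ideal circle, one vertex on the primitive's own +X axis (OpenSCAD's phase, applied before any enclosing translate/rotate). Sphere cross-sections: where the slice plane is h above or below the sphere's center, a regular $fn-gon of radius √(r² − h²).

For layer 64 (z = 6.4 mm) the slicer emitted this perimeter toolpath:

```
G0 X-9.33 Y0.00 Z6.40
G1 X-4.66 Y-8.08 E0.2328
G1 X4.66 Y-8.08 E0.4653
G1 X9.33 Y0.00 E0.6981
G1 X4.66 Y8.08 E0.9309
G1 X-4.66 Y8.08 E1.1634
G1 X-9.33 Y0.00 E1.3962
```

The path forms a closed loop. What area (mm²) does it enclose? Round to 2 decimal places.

226.08 mm²

Apply the shoelace formula to the sequence of (X, Y) vertices; enclosed area = 226.08 mm².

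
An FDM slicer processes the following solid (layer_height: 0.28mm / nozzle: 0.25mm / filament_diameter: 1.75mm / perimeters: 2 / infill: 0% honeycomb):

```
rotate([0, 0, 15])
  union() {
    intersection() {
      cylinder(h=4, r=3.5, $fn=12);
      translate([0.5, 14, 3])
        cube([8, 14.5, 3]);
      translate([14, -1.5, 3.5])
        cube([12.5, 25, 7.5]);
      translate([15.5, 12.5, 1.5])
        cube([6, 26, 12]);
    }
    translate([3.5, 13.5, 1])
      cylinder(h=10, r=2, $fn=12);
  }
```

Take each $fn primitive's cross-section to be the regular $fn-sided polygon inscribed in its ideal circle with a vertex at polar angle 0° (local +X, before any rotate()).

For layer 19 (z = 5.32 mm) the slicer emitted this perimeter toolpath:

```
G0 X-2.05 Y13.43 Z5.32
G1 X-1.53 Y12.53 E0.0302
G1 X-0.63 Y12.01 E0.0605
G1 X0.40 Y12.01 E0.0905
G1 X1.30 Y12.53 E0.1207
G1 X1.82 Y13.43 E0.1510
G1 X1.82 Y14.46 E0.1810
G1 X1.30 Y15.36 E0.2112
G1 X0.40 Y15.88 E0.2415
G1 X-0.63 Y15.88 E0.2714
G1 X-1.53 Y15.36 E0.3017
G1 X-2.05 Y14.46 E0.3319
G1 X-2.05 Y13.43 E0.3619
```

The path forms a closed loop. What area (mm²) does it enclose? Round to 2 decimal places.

12.02 mm²

Apply the shoelace formula to the sequence of (X, Y) vertices; enclosed area = 12.02 mm².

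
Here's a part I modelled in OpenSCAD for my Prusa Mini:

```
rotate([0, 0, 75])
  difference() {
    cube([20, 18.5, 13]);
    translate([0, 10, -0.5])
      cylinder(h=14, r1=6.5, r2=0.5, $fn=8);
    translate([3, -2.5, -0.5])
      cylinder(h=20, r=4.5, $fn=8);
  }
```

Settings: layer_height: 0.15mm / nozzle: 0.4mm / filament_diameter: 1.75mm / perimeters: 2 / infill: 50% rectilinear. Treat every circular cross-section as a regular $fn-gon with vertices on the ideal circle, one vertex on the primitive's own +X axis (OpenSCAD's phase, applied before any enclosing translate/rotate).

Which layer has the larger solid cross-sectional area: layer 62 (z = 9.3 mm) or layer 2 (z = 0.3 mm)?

Layer 62 (z = 9.3): the cube is present — its section is the full 20×18.5 rectangle (area 370.00 mm²); the cone at (0, 10): at t=0.700 of its height the radius interpolates to r₁+(r₂−r₁)t = 2.300, giving a regular 8-gon of that circumradius (area = (8/2)·2.300²·sin(360°/8) = 14.96 mm²); the r=4.5 cylinder at (3, -2.5) contributes a regular 8-gon of circumradius 4.5 (area = (8/2)·4.500²·sin(360°/8) = 57.28 mm²); Subtracting the remaining from the first: starting from the 20×18.5 cube (370.00 mm²), the cone at (0, 10) partially overlaps it — only the 7.48 mm² overlap (of its 14.96 mm²) is removed, clipping the outline; the r=4.5 cylinder at (3, -2.5) partially overlaps it — only the 8.50 mm² overlap (of its 57.28 mm²) is removed, clipping the outline — area = 354.02 mm²; (whole slice rotated 75° about Z — lengths, areas and connectivity unchanged). So its area = 354.02 mm². Layer 2 (z = 0.3): the cube is present — its section is the full 20×18.5 rectangle (area 370.00 mm²); the cone at (0, 10): at t=0.057 of its height the radius interpolates to r₁+(r₂−r₁)t = 6.157, giving a regular 8-gon of that circumradius (area = (8/2)·6.157²·sin(360°/8) = 107.23 mm²); the r=4.5 cylinder at (3, -2.5) gives a regular 8-gon of circumradius 4.5 (constant along its height) (area = (8/2)·4.500²·sin(360°/8) = 57.28 mm²); Taking the first minus the rest: starting from the 20×18.5 cube (370.00 mm²), the cone at (0, 10) partially overlaps it — only the 53.61 mm² overlap (of its 107.23 mm²) is removed, clipping the outline; the r=4.5 cylinder at (3, -2.5) partially overlaps it — only the 8.50 mm² overlap (of its 57.28 mm²) is removed, clipping the outline — area = 307.89 mm²; (rotated 75° about Z; rotation is an isometry so areas/perimeters/island counts are preserved). So its area = 307.89 mm². Layer 62 is larger (354.02 vs 307.89 mm²).

layer 62 (z = 9.3 mm)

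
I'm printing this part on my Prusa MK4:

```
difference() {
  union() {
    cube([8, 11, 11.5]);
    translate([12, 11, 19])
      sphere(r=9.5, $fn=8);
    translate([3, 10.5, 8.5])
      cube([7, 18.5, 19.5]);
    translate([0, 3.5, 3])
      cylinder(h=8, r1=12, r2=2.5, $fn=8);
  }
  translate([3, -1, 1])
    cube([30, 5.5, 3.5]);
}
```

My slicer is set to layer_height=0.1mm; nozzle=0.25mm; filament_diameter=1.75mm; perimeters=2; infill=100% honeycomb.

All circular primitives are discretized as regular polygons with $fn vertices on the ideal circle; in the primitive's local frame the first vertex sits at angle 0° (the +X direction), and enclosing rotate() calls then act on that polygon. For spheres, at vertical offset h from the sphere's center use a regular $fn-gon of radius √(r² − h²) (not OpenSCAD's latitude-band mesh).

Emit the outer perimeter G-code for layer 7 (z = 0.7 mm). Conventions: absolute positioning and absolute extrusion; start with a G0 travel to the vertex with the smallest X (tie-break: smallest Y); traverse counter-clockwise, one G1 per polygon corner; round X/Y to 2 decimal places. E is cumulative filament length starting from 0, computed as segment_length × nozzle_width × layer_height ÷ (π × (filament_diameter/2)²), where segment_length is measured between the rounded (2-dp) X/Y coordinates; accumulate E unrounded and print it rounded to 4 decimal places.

G0 X0.00 Y0.00 Z0.70
G1 X8.00 Y0.00 E0.0832
G1 X8.00 Y11.00 E0.1975
G1 X0.00 Y11.00 E0.2806
G1 X0.00 Y0.00 E0.3950

At z = 0.7 mm: the cube (footprint 8×11) is included at this height; the sphere at (12, 11) is absent (|z−center|=18.300 > r=9.5); the cube at (3, 10.5) does not reach this height (z outside [8.5, 28]); the cone at (0, 3.5) is not intersected at this z (z outside [3, 11]); Taking the union: only the 8×11 cube is present, so the union is just that shape — 1 connected region; the cube at (3, -1) is absent (z outside [1, 4.5]); After the difference (first − rest): none of the subtracted shapes is present at this height, so the result so far is unchanged — 1 connected region. The outline is a single polygon with 4 vertices. Extrusion per mm of travel: 0.25 × 0.1 / (π × 0.875²) = 0.010394. Accumulating E over each segment gives final E = 0.3950.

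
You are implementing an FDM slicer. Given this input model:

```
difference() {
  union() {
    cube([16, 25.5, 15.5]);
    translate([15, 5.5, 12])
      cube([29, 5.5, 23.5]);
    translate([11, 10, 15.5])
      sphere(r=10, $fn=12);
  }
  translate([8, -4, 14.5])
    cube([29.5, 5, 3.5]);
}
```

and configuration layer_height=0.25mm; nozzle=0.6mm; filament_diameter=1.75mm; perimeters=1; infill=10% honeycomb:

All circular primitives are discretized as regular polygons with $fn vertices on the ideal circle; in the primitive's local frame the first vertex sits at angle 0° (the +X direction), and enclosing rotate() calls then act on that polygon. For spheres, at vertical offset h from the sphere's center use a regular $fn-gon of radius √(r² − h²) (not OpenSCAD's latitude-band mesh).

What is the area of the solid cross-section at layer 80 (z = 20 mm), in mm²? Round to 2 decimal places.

374.48 mm²

At z = 20 mm: the cube does not reach this height (z outside [0, 15.5]); the cube at (15, 5.5) (footprint 29×5.5) is included at this height (area 159.50 mm²); the r=10 sphere at (11, 10) contributes a regular 12-gon of circumradius √(10²−4.5²) = 8.930 (area = (12/2)·8.930²·sin(360°/12) = 239.25 mm²); Combining (union): the regions partially overlap — summed areas 398.75 mm² minus the doubly-counted overlap 24.27 mm² gives 374.48 mm² — area = 374.48 mm²; the cube at (8, -4) is absent (z outside [14.5, 18]); Taking the first minus the rest: none of the subtracted shapes is present at this height, so the result so far is unchanged — area = 374.48 mm². Overall, the cross-section is a single solid region. Net area = 374.48 mm².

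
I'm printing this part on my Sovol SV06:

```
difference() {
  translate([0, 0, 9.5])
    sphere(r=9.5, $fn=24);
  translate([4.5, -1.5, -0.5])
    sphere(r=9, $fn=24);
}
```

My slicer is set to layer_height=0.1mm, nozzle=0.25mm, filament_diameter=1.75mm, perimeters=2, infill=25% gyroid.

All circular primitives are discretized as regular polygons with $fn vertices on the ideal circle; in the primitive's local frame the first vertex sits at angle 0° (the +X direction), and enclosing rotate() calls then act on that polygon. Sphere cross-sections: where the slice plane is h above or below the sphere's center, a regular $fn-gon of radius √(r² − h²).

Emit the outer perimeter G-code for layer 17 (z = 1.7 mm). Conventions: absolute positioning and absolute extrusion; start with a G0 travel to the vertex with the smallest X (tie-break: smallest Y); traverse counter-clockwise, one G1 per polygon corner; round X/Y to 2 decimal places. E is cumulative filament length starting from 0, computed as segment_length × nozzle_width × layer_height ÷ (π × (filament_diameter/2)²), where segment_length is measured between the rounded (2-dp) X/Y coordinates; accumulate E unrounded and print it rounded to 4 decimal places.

At z = 1.7 mm: the r=9.5 sphere contributes a regular 24-gon of circumradius √(9.5²−7.8²) = 5.423; the r=9 sphere at (4.5, -1.5) slices to a regular 24-gon of circumradius 8.727 (√(r²−h²) with h=2.2 from center); After the difference (first − rest): starting from the r=9.5 sphere, the r=9 sphere at (4.5, -1.5) partially overlaps it — only the 80.93 mm² overlap (of its 236.54 mm²) is removed, clipping the outline — 1 connected region. The outline is a single polygon with 14 vertices. Extrusion per mm of travel: 0.25 × 0.1 / (π × 0.875²) = 0.010394. Accumulating E over each segment gives final E = 0.2270.

G0 X-5.42 Y0.00 Z1.70
G1 X-5.24 Y-1.40 E0.0147
G1 X-4.70 Y-2.71 E0.0294
G1 X-3.94 Y-3.70 E0.0424
G1 X-4.23 Y-1.50 E0.0654
G1 X-3.93 Y0.76 E0.0891
G1 X-3.06 Y2.86 E0.1128
G1 X-1.67 Y4.67 E0.1365
G1 X-0.83 Y5.31 E0.1475
G1 X-1.40 Y5.24 E0.1534
G1 X-2.71 Y4.70 E0.1681
G1 X-3.83 Y3.83 E0.1829
G1 X-4.70 Y2.71 E0.1976
G1 X-5.24 Y1.40 E0.2124
G1 X-5.42 Y0.00 E0.2270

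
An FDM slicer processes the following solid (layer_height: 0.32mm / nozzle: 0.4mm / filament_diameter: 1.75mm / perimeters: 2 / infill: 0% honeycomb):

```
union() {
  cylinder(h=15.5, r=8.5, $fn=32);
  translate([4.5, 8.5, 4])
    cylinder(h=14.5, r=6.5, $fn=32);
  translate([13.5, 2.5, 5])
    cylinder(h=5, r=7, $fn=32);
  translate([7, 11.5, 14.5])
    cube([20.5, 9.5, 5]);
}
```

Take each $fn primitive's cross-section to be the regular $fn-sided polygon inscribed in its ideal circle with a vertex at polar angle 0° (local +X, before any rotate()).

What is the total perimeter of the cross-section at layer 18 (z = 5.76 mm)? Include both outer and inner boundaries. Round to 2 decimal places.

At z = 5.76 mm: the r=8.5 cylinder gives a regular 32-gon of circumradius 8.5 (constant along its height) (perimeter = 2·32·8.500·sin(180°/32) = 53.32 mm); the r=6.5 cylinder at (4.5, 8.5) contributes a regular 32-gon of circumradius 6.5 (perimeter = 2·32·6.500·sin(180°/32) = 40.78 mm); the cylinder at (13.5, 2.5): section is a regular 32-gon, circumradius r=7 (perimeter = 2·32·7.000·sin(180°/32) = 43.91 mm); the cube at (7, 11.5) is not intersected at this z (z outside [14.5, 19.5]); Merging all regions: the regions partially overlap (shared area 62.38 mm²), so the edge portions inside another operand are dropped and the merged outline is re-measured after clipping — boundary = 86.64 mm. Overall, the cross-section is a single solid region. Total boundary length (outer) = 86.64 mm.

86.64 mm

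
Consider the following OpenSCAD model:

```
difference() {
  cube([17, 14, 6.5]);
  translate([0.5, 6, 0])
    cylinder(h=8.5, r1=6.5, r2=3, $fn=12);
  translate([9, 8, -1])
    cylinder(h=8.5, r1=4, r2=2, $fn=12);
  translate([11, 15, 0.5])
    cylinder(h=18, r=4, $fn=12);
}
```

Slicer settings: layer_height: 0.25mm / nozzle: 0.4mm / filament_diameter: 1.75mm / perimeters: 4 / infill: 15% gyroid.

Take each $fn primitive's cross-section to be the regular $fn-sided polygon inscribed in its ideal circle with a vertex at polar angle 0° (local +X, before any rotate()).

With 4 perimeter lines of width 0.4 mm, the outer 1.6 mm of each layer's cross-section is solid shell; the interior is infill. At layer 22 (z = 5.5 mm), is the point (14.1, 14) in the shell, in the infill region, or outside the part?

At z = 5.5 mm: the cube is present — its section is the full 17×14 rectangle; the cone at (0.5, 6): at t=0.647 of its height the radius interpolates to r₁+(r₂−r₁)t = 4.235, giving a regular 12-gon of that circumradius; the cone at (9, 8) (r1=4→r2=2) has section circumradius 2.471 here — a regular 12-gon; the r=4 cylinder at (11, 15) gives a regular 12-gon of circumradius 4 (constant along its height); Subtracting the remaining from the first: starting from the 17×14 cube, the cone at (0.5, 6) partially overlaps it — only the 31.07 mm² overlap (of its 53.81 mm²) is removed, clipping the outline; the cone at (9, 8) lies wholly inside it (removes its full 18.31 mm² and its 15.35 mm outline becomes a hole wall); the r=4 cylinder at (11, 15) partially overlaps it — only the 16.27 mm² overlap (of its 48.00 mm²) is removed, clipping the outline — 1 connected region with 1 hole. Overall, the cross-section is one region with 1 hole. The nearest boundary edge runs (14.46, 13.00)→(14.73, 14.00); distance from the point to it = 0.61 mm. The point is not inside any of the regions above, so it lies outside the cross-section (0.61 mm from the nearest boundary).

outside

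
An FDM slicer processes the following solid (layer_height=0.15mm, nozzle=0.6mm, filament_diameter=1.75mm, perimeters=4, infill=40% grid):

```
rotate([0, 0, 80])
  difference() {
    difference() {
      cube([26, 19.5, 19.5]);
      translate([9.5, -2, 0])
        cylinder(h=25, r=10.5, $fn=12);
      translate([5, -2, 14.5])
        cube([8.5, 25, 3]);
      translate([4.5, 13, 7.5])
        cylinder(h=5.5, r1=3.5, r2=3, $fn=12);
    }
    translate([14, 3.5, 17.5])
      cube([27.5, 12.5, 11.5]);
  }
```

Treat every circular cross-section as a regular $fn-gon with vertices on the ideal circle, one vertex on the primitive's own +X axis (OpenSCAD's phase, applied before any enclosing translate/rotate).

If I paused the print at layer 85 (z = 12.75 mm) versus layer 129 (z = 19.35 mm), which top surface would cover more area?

layer 85 (z = 12.75 mm)

Layer 85 (z = 12.75): the cube (footprint 26×19.5) is included at this height (area 507.00 mm²); the cylinder at (9.5, -2): section is a regular 12-gon, circumradius r=10.5 (area = (12/2)·10.500²·sin(360°/12) = 330.75 mm²); the cube at (5, -2) is not intersected at this z (z outside [14.5, 17.5]); the cone at (4.5, 13): at t=0.955 of its height the radius interpolates to r₁+(r₂−r₁)t = 3.023, giving a regular 12-gon of that circumradius (area = (12/2)·3.023²·sin(360°/12) = 27.41 mm²); Taking the first minus the rest: starting from the 26×19.5 cube (507.00 mm²), the r=10.5 cylinder at (9.5, -2) partially overlaps it — only the 124.04 mm² overlap (of its 330.75 mm²) is removed, clipping the outline; the cone at (4.5, 13) lies wholly inside it (removes its full 27.41 mm² and its 18.78 mm outline becomes a hole wall) — area = 355.54 mm²; the cube at (14, 3.5) is not intersected at this z (z outside [17.5, 29]); Subtracting the remaining from the first: none of the subtracted shapes is present at this height, so the result so far is unchanged — area = 355.54 mm²; (whole slice rotated 80° about Z — lengths, areas and connectivity unchanged). So its area = 355.54 mm². Layer 129 (z = 19.35): the cube (footprint 26×19.5) is included at this height (area 507.00 mm²); the r=10.5 cylinder at (9.5, -2) contributes a regular 12-gon of circumradius 10.5 (area = (12/2)·10.500²·sin(360°/12) = 330.75 mm²); the cube at (5, -2) does not reach this height (z outside [14.5, 17.5]); the cone at (4.5, 13) does not reach this height (z outside [7.5, 13]); After the difference (first − rest): starting from the 26×19.5 cube (507.00 mm²), the r=10.5 cylinder at (9.5, -2) partially overlaps it — only the 124.04 mm² overlap (of its 330.75 mm²) is removed, clipping the outline — area = 382.96 mm²; the cube at (14, 3.5) is present — its section is the full 27.5×12.5 rectangle (area 343.75 mm²); Taking the first minus the rest: starting from that combined region (382.96 mm²), the 27.5×12.5 cube at (14, 3.5) partially overlaps it — only the 140.77 mm² overlap (of its 343.75 mm²) is removed, clipping the outline — area = 242.18 mm²; (rotated 80° about Z; rotation is an isometry so areas/perimeters/island counts are preserved). So its area = 242.18 mm². Layer 85 is larger (355.54 vs 242.18 mm²).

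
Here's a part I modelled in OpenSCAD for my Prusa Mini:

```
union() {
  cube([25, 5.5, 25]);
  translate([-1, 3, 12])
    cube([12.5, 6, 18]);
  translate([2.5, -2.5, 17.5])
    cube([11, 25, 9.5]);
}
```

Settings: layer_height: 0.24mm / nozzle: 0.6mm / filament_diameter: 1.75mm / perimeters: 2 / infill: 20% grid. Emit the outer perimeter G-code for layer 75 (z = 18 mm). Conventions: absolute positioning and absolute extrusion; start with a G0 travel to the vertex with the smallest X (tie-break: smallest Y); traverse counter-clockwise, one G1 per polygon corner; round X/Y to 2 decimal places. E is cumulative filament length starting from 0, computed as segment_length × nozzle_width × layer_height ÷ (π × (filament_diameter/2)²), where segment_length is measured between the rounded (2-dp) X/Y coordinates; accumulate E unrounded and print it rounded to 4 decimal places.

G0 X-1.00 Y3.00 Z18.00
G1 X0.00 Y3.00 E0.0599
G1 X0.00 Y0.00 E0.2395
G1 X2.50 Y0.00 E0.3891
G1 X2.50 Y-2.50 E0.5388
G1 X13.50 Y-2.50 E1.1974
G1 X13.50 Y0.00 E1.3470
G1 X25.00 Y0.00 E2.0355
G1 X25.00 Y5.50 E2.3648
G1 X13.50 Y5.50 E3.0533
G1 X13.50 Y22.50 E4.0710
G1 X2.50 Y22.50 E4.7296
G1 X2.50 Y9.00 E5.5378
G1 X-1.00 Y9.00 E5.7474
G1 X-1.00 Y3.00 E6.1066

At z = 18 mm: the cube is present — its section is the full 25×5.5 rectangle; the cube at (-1, 3) (footprint 12.5×6) is included at this height; the cube at (2.5, -2.5) (footprint 11×25) is included at this height; Combining (union): the regions partially overlap (shared area 120.75 mm²), so overlapping operands fuse into one piece — 1 connected region. The outline is a single polygon with 14 vertices. Extrusion per mm of travel: 0.6 × 0.24 / (π × 0.875²) = 0.059868. Accumulating E over each segment gives final E = 6.1066.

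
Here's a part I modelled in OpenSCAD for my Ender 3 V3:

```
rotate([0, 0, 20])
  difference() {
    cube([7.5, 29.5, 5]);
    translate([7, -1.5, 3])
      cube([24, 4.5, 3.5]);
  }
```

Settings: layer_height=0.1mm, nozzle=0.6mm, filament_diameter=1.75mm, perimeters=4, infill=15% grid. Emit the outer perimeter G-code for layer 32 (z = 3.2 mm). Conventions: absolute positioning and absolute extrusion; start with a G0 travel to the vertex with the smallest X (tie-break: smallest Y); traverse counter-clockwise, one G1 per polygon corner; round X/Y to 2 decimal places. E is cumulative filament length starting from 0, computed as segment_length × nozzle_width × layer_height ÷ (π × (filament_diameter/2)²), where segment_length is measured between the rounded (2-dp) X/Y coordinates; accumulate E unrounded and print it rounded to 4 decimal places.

G0 X-10.09 Y27.72 Z3.20
G1 X0.00 Y0.00 E0.7359
G1 X6.58 Y2.39 E0.9105
G1 X5.55 Y5.21 E0.9854
G1 X6.02 Y5.38 E0.9979
G1 X-3.04 Y30.29 E1.6591
G1 X-10.09 Y27.72 E1.8462

At z = 3.2 mm: the cube (footprint 7.5×29.5) is included at this height; the cube at (7, -1.5) is present — its section is the full 24×4.5 rectangle; After the difference (first − rest): starting from the 7.5×29.5 cube, the 24×4.5 cube at (7, -1.5) partially overlaps it — only the 1.50 mm² overlap (of its 108.00 mm²) is removed, clipping the outline — 1 connected region; (rotated 20° about Z; rotation is an isometry so areas/perimeters/island counts are preserved). The outline is a single polygon with 6 vertices. Extrusion per mm of travel: 0.6 × 0.1 / (π × 0.875²) = 0.024945. Accumulating E over each segment gives final E = 1.8462.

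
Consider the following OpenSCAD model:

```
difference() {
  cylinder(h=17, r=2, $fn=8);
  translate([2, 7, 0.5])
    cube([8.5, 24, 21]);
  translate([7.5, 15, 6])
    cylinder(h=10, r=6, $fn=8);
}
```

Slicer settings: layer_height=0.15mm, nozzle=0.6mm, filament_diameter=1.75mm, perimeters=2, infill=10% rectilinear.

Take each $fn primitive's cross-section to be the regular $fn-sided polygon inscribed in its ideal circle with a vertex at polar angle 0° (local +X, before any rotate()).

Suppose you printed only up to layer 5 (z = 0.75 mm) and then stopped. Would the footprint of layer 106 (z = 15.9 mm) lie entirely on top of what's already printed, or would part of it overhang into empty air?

Compare the two slices. At z = 0.75: the r=2 cylinder gives a regular 8-gon of circumradius 2 (constant along its height) (area = (8/2)·2.000²·sin(360°/8) = 11.31 mm²); the 8.5×24 cube at (2, 7) contributes its full rectangle (area 204.00 mm²); the cylinder at (7.5, 15) does not reach this height (z outside [6, 16]); Taking the first minus the rest: starting from the r=2 cylinder (11.31 mm²), the 8.5×24 cube at (2, 7) misses the remaining region (no effect) — area = 11.31 mm². At z = 15.9: the cylinder: section is a regular 8-gon, circumradius r=2 (area = (8/2)·2.000²·sin(360°/8) = 11.31 mm²); the cube at (2, 7) (footprint 8.5×24) is included at this height (area 204.00 mm²); the r=6 cylinder at (7.5, 15) contributes a regular 8-gon of circumradius 6 (area = (8/2)·6.000²·sin(360°/8) = 101.82 mm²); Taking the first minus the rest: starting from the r=2 cylinder (11.31 mm²), the 8.5×24 cube at (2, 7) misses the remaining region (no effect); the r=6 cylinder at (7.5, 15) misses the remaining region (no effect) — area = 11.31 mm². Checking containment: the cross-section at z = 15.9 is a subset of the cross-section at z = 0.75.

entirely on top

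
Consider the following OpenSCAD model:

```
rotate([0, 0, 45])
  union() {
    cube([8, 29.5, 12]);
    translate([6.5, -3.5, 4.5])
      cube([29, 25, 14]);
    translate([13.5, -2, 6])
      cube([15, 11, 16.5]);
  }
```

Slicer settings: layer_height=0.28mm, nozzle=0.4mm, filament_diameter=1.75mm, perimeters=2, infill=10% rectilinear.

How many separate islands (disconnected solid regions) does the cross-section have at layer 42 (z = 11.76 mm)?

At z = 11.76 mm: the cube (footprint 8×29.5) is included at this height; the cube at (6.5, -3.5) is present — its section is the full 29×25 rectangle; the cube at (13.5, -2) (footprint 15×11) is included at this height; Merging all regions: the regions partially overlap (shared area 197.25 mm²), so overlapping operands fuse into one piece — 1 connected region; (rotated 45° about Z; rotation is an isometry so areas/perimeters/island counts are preserved). Overall, the cross-section is a single solid region. Island count = 1.

1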